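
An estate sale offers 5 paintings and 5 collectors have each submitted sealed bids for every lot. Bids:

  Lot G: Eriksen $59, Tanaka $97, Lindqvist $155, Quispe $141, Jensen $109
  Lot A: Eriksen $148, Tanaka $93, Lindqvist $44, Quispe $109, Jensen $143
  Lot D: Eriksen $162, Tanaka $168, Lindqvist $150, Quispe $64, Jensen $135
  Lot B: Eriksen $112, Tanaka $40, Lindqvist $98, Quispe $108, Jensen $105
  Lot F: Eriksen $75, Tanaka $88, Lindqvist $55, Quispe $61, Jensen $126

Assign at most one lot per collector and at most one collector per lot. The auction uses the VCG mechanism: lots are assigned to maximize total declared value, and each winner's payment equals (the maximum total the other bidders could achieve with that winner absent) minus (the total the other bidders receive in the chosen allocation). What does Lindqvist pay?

Efficient allocation: Eriksen→Lot A ($148), Tanaka→Lot D ($168), Lindqvist→Lot G ($155), Quispe→Lot B ($108), Jensen→Lot F ($126); total welfare W = $705.
Lindqvist receives Lot G at value $155, so the others get W − 155 = $550.
Without Lindqvist: best allocation of the remaining 4 bidders over all 5 lots is Eriksen→Lot A ($148), Tanaka→Lot D ($168), Quispe→Lot G ($141), Jensen→Lot F ($126), total $583.
VCG payment = (others' best without Lindqvist) − (others' welfare with Lindqvist) = 583 − 550 = $33.

Lindqvist pays $33.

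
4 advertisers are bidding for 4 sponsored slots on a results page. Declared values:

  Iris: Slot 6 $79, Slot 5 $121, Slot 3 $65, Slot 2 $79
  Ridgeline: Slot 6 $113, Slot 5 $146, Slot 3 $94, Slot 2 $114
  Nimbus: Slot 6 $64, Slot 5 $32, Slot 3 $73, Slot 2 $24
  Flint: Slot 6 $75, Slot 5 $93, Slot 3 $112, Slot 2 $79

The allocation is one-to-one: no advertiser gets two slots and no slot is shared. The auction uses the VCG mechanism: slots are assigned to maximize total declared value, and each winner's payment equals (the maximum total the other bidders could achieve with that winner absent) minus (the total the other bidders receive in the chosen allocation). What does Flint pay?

Efficient allocation: Iris→Slot 5 ($121), Ridgeline→Slot 2 ($114), Nimbus→Slot 6 ($64), Flint→Slot 3 ($112); total welfare W = $411.
Flint receives Slot 3 at value $112, so the others get W − 112 = $299.
Without Flint: best allocation of the remaining 3 bidders over all 4 slots is Iris→Slot 5 ($121), Ridgeline→Slot 2 ($114), Nimbus→Slot 3 ($73), total $308.
VCG payment = (others' best without Flint) − (others' welfare with Flint) = 308 − 299 = $9.

Flint pays $9.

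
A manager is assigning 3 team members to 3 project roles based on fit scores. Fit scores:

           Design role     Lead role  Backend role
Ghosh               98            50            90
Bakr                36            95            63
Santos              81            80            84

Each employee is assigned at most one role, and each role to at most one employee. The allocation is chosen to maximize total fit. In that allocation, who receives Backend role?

Santos receives Backend role.

Treat this as an assignment problem: match each employee to one role.
Optimal: Ghosh→Design role (98 pts), Bakr→Lead role (95 pts), Santos→Backend role (84 pts) — total 98+95+84 = 277 pts.
Next-best assignment: Ghosh→Backend role, Bakr→Lead role, Santos→Design role = 266 pts.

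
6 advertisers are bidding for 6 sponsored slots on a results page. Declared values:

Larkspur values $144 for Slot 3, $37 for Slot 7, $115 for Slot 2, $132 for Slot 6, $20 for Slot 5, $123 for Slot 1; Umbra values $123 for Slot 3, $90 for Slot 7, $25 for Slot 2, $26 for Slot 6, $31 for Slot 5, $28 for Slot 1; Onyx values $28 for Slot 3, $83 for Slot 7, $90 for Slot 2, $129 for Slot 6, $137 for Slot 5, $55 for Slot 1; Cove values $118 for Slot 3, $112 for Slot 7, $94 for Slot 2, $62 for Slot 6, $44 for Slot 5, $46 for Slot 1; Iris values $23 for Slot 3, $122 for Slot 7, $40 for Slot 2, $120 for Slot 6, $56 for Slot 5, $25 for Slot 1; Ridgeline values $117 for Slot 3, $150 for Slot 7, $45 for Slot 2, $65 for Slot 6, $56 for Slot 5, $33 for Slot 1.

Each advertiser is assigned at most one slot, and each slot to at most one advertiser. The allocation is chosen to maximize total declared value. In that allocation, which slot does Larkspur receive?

Larkspur receives Slot 1.

Optimal: Larkspur→Slot 1 ($123), Umbra→Slot 3 ($123), Onyx→Slot 5 ($137), Cove→Slot 2 ($94), Iris→Slot 6 ($120), Ridgeline→Slot 7 ($150) — total 123+123+137+94+120+150 = $747.
No other one-to-one assignment exceeds $747.
Larkspur's own top slot is Slot 3 ($144), but forcing Larkspur→Slot 3 and reassigning the rest optimally gives only $673 — worse by 74.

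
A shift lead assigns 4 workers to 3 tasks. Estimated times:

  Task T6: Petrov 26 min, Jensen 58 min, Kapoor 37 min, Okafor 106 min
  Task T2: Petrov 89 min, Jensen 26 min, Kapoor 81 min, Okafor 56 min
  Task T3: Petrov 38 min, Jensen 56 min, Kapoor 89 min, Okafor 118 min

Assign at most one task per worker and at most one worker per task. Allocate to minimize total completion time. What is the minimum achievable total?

Min total: 101 min

Optimal: Kapoor→Task T6 (37 min), Jensen→Task T2 (26 min), Petrov→Task T3 (38 min) — total 37+26+38 = 101 min.
Row-greedy (each worker in turn takes its cheapest remaining task) gives 141 min, worse by 40.
Checked against all permutations: 101 min is optimal.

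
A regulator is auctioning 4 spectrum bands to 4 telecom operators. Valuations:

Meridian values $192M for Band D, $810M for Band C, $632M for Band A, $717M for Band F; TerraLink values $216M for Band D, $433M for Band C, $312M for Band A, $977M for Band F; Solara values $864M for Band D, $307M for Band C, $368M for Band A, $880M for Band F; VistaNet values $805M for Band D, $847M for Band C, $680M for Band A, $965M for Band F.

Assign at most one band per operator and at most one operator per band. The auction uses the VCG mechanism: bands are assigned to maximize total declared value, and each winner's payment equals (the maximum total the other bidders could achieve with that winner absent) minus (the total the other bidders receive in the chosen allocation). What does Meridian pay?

Meridian pays $167M.

Efficient allocation: Meridian→Band C ($810M), TerraLink→Band F ($977M), Solara→Band D ($864M), VistaNet→Band A ($680M); total welfare W = $3331M.
Meridian receives Band C at value $810M, so the others get W − 810 = $2521M.
Without Meridian: best allocation of the remaining 3 bidders over all 4 bands is TerraLink→Band F ($977M), Solara→Band D ($864M), VistaNet→Band C ($847M), total $2688M.
VCG payment = (others' best without Meridian) − (others' welfare with Meridian) = 2688 − 2521 = $167M.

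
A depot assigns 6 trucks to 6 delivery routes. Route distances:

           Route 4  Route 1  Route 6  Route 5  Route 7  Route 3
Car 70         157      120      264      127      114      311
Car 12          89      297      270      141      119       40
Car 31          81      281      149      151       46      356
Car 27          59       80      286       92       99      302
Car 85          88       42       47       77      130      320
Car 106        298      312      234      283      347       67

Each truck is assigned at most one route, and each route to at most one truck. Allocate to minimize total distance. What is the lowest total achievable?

Min total: 456 km

Optimal: Car 70→Route 5 (127 km), Car 12→Route 4 (89 km), Car 31→Route 7 (46 km), Car 27→Route 1 (80 km), Car 85→Route 6 (47 km), Car 106→Route 3 (67 km) — total 127+89+46+80+47+67 = 456 km.
Column-greedy (each route in turn goes to its cheapest remaining truck) gives 563 km, worse by 107.
No other one-to-one assignment undercuts 456 km.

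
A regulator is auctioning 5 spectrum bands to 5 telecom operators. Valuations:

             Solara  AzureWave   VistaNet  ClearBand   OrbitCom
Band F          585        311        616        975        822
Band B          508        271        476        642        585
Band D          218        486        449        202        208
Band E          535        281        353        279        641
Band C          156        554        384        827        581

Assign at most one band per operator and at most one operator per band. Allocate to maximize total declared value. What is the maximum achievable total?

This is the linear assignment problem.
Optimal: Solara→Band E ($535M), AzureWave→Band D ($486M), VistaNet→Band B ($476M), ClearBand→Band C ($827M), OrbitCom→Band F ($822M) — total 535+486+476+827+822 = $3146M.
Column-greedy (each band in turn goes to its best remaining operator) gives $2965M, worse by 181.
No other one-to-one assignment exceeds $3146M.

Maximum total: $3146M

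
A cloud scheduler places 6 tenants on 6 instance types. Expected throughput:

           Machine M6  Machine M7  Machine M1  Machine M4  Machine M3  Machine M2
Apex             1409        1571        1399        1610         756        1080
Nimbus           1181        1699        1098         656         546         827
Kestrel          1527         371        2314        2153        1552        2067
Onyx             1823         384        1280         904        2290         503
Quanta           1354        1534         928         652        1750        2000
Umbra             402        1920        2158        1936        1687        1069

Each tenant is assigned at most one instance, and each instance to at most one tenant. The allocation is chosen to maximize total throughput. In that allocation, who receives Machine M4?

Kestrel receives Machine M4.

Treat this as an assignment problem: match each tenant to one instance.
Optimal: Apex→Machine M6 (1409 ops/s), Nimbus→Machine M7 (1699 ops/s), Kestrel→Machine M4 (2153 ops/s), Onyx→Machine M3 (2290 ops/s), Quanta→Machine M2 (2000 ops/s), Umbra→Machine M1 (2158 ops/s) — total 1409+1699+2153+2290+2000+2158 = 11709 ops/s.
Column-greedy (each instance in turn goes to its best remaining tenant) gives 10244 ops/s, worse by 1465.
Checked against all permutations: 11709 ops/s is optimal.
Kestrel's own top instance is Machine M1 (2314 ops/s), but forcing Kestrel→Machine M1 and reassigning the rest optimally gives only 11648 ops/s — worse by 61.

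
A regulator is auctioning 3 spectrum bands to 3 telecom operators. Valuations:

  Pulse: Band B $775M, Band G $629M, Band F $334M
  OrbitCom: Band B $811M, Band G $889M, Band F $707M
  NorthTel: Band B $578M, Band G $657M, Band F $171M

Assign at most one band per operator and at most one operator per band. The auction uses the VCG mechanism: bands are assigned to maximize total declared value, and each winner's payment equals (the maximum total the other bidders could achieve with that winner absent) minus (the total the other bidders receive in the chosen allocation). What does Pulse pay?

Pulse pays $104M.

Efficient allocation: Pulse→Band B ($775M), OrbitCom→Band F ($707M), NorthTel→Band G ($657M); total welfare W = $2139M.
Pulse receives Band B at value $775M, so the others get W − 775 = $1364M.
Without Pulse: best allocation of the remaining 2 bidders over all 3 bands is OrbitCom→Band B ($811M), NorthTel→Band G ($657M), total $1468M.
VCG payment = (others' best without Pulse) − (others' welfare with Pulse) = 1468 − 1364 = $104M.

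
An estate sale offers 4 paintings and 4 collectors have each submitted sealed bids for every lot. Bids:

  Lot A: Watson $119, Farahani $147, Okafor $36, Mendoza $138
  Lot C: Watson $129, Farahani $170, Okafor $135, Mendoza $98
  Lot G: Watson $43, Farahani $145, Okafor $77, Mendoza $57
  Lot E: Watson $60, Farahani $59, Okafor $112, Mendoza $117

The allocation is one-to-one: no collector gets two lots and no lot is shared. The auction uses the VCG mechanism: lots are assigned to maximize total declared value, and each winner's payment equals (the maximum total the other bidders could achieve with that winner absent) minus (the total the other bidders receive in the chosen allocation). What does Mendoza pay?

Mendoza pays $15.

Efficient allocation: Watson→Lot C ($129), Farahani→Lot G ($145), Okafor→Lot E ($112), Mendoza→Lot A ($138); total welfare W = $524.
Mendoza receives Lot A at value $138, so the others get W − 138 = $386.
Without Mendoza: best allocation of the remaining 3 bidders over all 4 lots is Watson→Lot A ($119), Farahani→Lot C ($170), Okafor→Lot E ($112), total $401.
VCG payment = (others' best without Mendoza) − (others' welfare with Mendoza) = 401 − 386 = $15.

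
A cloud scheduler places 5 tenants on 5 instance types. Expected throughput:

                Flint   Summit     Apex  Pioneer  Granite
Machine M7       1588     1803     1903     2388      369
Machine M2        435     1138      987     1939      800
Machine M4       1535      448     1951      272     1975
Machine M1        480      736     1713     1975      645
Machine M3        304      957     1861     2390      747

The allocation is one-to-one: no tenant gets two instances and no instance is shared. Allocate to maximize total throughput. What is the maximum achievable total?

Optimal: Flint→Machine M7 (1588 ops/s), Summit→Machine M2 (1138 ops/s), Apex→Machine M1 (1713 ops/s), Pioneer→Machine M3 (2390 ops/s), Granite→Machine M4 (1975 ops/s) — total 1588+1138+1713+2390+1975 = 8804 ops/s.

Maximum total: 8804 ops/s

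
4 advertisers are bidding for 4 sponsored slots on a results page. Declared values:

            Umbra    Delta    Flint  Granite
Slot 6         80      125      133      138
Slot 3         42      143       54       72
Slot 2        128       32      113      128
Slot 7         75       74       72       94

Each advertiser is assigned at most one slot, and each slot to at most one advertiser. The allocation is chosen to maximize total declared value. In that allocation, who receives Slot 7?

Optimal: Umbra→Slot 2 ($128), Delta→Slot 3 ($143), Flint→Slot 6 ($133), Granite→Slot 7 ($94) — total 128+143+133+94 = $498.
Column-greedy (each slot in turn goes to its best remaining advertiser) gives $481, worse by 17.
Swapping Granite↔Flint (Granite→Slot 6 $138, Flint→Slot 7 $72) loses 17.
Granite's own top slot is Slot 6 ($138), but forcing Granite→Slot 6 and reassigning the rest optimally gives only $481 — worse by 17.

Granite receives Slot 7.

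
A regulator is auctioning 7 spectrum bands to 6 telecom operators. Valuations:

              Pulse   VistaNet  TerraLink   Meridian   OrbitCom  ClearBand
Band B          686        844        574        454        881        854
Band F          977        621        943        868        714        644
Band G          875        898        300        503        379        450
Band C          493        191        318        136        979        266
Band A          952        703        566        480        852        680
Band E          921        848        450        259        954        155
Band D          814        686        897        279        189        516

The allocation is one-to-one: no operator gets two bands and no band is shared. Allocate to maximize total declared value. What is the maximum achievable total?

Optimal: Pulse→Band A ($952M), VistaNet→Band G ($898M), TerraLink→Band D ($897M), Meridian→Band F ($868M), OrbitCom→Band C ($979M), ClearBand→Band B ($854M) — total 952+898+897+868+979+854 = $5448M.
Max-entry greedy (repeatedly take the single best remaining cell) gives $5085M, worse by 363.
Next-best assignment: Pulse→Band A, VistaNet→Band G, TerraLink→Band D, Meridian→Band F, OrbitCom→Band E, ClearBand→Band B = $5423M.

Maximum total: $5448M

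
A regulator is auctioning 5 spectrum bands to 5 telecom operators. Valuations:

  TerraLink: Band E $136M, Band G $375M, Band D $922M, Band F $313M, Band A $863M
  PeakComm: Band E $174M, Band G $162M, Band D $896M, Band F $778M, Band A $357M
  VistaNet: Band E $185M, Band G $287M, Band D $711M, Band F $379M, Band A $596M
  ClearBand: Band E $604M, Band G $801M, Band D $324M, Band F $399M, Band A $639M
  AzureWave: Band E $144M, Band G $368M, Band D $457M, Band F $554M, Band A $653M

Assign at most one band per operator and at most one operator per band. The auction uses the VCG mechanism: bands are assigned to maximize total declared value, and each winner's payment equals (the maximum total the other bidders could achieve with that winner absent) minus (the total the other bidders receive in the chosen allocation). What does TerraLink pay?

TerraLink pays $526M.

Efficient allocation: TerraLink→Band D ($922M), PeakComm→Band F ($778M), VistaNet→Band E ($185M), ClearBand→Band G ($801M), AzureWave→Band A ($653M); total welfare W = $3339M.
TerraLink receives Band D at value $922M, so the others get W − 922 = $2417M.
Without TerraLink: best allocation of the remaining 4 bidders over all 5 bands is PeakComm→Band F ($778M), VistaNet→Band D ($711M), ClearBand→Band G ($801M), AzureWave→Band A ($653M), total $2943M.
VCG payment = (others' best without TerraLink) − (others' welfare with TerraLink) = 2943 − 2417 = $526M.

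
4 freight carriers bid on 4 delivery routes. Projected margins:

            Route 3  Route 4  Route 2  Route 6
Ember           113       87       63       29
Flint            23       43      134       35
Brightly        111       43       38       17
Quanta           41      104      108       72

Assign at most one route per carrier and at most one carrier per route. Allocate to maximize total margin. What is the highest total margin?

Optimal: Ember→Route 4 ($87k), Flint→Route 2 ($134k), Brightly→Route 3 ($111k), Quanta→Route 6 ($72k) — total 87+134+111+72 = $404k.
Next-best assignment: Ember→Route 6, Flint→Route 2, Brightly→Route 3, Quanta→Route 4 = $378k.

Maximum total: $404k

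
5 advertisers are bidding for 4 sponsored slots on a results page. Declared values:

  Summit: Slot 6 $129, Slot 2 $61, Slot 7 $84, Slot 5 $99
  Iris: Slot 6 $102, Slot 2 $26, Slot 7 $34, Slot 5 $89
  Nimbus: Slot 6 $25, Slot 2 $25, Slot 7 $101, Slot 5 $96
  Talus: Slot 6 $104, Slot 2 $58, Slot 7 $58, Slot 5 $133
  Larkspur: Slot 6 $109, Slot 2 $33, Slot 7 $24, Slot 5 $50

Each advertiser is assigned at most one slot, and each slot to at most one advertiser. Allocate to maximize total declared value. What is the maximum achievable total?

Optimal: Larkspur→Slot 6 ($109), Summit→Slot 2 ($61), Nimbus→Slot 7 ($101), Talus→Slot 5 ($133) — total 109+61+101+133 = $404.
Max-entry greedy (repeatedly take the single best remaining cell) gives $396, worse by 8.
Next-best assignment: Iris→Slot 6, Summit→Slot 2, Nimbus→Slot 7, Talus→Slot 5 = $397.
Every other assignment is strictly worse.

Max total: $404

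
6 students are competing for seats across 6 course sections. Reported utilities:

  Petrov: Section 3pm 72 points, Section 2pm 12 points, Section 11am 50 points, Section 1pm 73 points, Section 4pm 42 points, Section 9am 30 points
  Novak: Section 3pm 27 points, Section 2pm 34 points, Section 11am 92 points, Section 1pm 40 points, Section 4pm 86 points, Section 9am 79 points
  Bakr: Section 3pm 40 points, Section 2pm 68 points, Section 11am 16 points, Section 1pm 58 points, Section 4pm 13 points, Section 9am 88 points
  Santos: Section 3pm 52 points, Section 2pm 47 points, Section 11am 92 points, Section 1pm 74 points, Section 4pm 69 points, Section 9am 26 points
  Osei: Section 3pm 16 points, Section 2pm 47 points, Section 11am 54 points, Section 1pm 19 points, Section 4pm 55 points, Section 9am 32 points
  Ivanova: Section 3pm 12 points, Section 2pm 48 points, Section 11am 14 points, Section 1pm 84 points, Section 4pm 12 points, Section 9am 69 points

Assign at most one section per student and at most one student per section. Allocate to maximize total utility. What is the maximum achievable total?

Treat this as an assignment problem: match each student to one section.
Optimal: Petrov→Section 3pm (72 points), Novak→Section 4pm (86 points), Bakr→Section 9am (88 points), Santos→Section 11am (92 points), Osei→Section 2pm (47 points), Ivanova→Section 1pm (84 points) — total 72+86+88+92+47+84 = 469 points.
Row-greedy (each student in turn takes its best remaining section) gives 381 points, worse by 88.
Next-best assignment: Petrov→Section 3pm, Novak→Section 11am, Bakr→Section 9am, Santos→Section 4pm, Osei→Section 2pm, Ivanova→Section 1pm = 452 points.
Checked against all permutations: 469 points is optimal.

Max total: 469 points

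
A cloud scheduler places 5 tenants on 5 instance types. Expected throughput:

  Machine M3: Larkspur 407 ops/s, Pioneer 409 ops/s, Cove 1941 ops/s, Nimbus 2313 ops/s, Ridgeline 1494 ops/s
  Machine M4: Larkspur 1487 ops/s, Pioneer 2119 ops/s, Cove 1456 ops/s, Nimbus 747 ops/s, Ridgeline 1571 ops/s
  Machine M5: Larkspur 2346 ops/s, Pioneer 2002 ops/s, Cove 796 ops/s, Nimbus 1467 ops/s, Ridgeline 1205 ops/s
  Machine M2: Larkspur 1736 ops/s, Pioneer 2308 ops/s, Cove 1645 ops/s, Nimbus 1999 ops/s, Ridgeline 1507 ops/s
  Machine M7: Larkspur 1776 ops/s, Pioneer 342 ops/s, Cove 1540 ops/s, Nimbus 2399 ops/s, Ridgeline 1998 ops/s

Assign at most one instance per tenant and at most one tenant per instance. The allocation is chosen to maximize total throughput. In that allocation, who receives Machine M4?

Ridgeline receives Machine M4.

Optimal: Larkspur→Machine M5 (2346 ops/s), Pioneer→Machine M2 (2308 ops/s), Cove→Machine M3 (1941 ops/s), Nimbus→Machine M7 (2399 ops/s), Ridgeline→Machine M4 (1571 ops/s) — total 2346+2308+1941+2399+1571 = 10565 ops/s.
Column-greedy (each instance in turn goes to its best remaining tenant) gives 10421 ops/s, worse by 144.
Ridgeline's own top instance is Machine M7 (1998 ops/s), but forcing Ridgeline→Machine M7 and reassigning the rest optimally gives only 10421 ops/s — worse by 144.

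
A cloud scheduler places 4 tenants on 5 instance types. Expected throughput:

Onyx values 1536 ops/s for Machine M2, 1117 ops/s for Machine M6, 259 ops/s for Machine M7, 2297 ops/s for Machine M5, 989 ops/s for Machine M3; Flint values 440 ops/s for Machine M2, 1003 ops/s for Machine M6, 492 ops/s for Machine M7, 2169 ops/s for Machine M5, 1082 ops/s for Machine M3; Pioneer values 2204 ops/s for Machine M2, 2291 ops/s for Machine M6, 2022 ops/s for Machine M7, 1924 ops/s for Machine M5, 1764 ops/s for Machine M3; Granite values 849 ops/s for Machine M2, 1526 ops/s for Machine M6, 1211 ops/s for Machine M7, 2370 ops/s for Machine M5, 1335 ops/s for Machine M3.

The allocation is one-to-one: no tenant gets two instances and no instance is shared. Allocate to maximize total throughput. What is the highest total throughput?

This is the linear assignment problem.
Optimal: Onyx→Machine M2 (1536 ops/s), Flint→Machine M5 (2169 ops/s), Pioneer→Machine M6 (2291 ops/s), Granite→Machine M3 (1335 ops/s) — total 1536+2169+2291+1335 = 7331 ops/s.
Column-greedy (each instance in turn goes to its best remaining tenant) gives 6519 ops/s, worse by 812.

Maximum total: 7331 ops/s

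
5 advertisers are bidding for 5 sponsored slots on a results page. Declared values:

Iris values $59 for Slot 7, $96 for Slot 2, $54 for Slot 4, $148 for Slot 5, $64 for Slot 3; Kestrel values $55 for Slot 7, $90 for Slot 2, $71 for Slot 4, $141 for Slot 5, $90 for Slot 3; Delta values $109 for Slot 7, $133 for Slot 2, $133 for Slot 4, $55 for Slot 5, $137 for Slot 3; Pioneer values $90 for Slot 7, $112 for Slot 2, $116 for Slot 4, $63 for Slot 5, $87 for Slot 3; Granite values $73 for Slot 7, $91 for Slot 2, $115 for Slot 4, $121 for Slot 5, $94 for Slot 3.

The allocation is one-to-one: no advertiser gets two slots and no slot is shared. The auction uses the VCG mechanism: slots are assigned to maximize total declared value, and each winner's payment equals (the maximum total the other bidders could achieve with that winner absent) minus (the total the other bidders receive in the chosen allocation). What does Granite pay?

Granite pays $26.

Efficient allocation: Iris→Slot 5 ($148), Kestrel→Slot 2 ($90), Delta→Slot 3 ($137), Pioneer→Slot 7 ($90), Granite→Slot 4 ($115); total welfare W = $580.
Granite receives Slot 4 at value $115, so the others get W − 115 = $465.
Without Granite: best allocation of the remaining 4 bidders over all 5 slots is Iris→Slot 5 ($148), Kestrel→Slot 2 ($90), Delta→Slot 3 ($137), Pioneer→Slot 4 ($116), total $491.
VCG payment = (others' best without Granite) − (others' welfare with Granite) = 491 − 465 = $26.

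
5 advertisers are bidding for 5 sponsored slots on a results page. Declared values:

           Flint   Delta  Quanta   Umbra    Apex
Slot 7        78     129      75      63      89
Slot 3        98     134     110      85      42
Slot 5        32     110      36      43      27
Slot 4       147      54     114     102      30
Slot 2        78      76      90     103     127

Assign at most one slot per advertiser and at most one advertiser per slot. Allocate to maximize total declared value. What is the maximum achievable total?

Max total: $559

Optimal: Flint→Slot 4 ($147), Delta→Slot 5 ($110), Quanta→Slot 3 ($110), Umbra→Slot 2 ($103), Apex→Slot 7 ($89) — total 147+110+110+103+89 = $559.
Row-greedy (each advertiser in turn takes its best remaining slot) gives $461, worse by 98.
Swapping Umbra↔Apex (Umbra→Slot 7 $63, Apex→Slot 2 $127) loses 2.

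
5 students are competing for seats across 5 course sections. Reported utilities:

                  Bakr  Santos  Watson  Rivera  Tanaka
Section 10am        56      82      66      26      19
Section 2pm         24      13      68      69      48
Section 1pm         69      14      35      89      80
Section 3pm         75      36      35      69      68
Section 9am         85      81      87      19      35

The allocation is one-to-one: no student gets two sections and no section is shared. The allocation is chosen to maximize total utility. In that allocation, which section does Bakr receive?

Bakr receives Section 3pm.

Optimal: Bakr→Section 3pm (75 points), Santos→Section 10am (82 points), Watson→Section 9am (87 points), Rivera→Section 2pm (69 points), Tanaka→Section 1pm (80 points) — total 75+82+87+69+80 = 393 points.
Row-greedy (each student in turn takes its best remaining section) gives 392 points, worse by 1.
Next-best assignment: Bakr→Section 9am, Santos→Section 10am, Watson→Section 2pm, Rivera→Section 1pm, Tanaka→Section 3pm = 392 points.
Swapping Santos↔Rivera (Santos→Section 2pm 13 points, Rivera→Section 10am 26 points) loses 112.
No other one-to-one assignment exceeds 393 points.
Bakr's own top section is Section 9am (85 points), but forcing Bakr→Section 9am and reassigning the rest optimally gives only 392 points — worse by 1.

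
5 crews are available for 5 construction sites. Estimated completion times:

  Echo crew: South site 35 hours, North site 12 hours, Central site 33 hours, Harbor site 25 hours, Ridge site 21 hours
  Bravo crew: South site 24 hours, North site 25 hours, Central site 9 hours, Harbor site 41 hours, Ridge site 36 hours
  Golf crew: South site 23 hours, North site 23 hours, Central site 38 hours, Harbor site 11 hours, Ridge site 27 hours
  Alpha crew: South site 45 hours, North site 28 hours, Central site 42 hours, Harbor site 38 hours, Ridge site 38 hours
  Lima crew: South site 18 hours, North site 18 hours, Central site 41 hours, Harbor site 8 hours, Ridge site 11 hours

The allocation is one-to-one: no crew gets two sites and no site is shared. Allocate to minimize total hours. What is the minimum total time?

This is the linear assignment problem.
Optimal: Echo crew→Ridge site (21 hours), Bravo crew→Central site (9 hours), Golf crew→Harbor site (11 hours), Alpha crew→North site (28 hours), Lima crew→South site (18 hours) — total 21+9+11+28+18 = 87 hours.
Swapping Echo crew↔Bravo crew (Echo crew→Central site 33 hours, Bravo crew→Ridge site 36 hours) adds 39.
Every other assignment is strictly worse.

Minimum total: 87 hours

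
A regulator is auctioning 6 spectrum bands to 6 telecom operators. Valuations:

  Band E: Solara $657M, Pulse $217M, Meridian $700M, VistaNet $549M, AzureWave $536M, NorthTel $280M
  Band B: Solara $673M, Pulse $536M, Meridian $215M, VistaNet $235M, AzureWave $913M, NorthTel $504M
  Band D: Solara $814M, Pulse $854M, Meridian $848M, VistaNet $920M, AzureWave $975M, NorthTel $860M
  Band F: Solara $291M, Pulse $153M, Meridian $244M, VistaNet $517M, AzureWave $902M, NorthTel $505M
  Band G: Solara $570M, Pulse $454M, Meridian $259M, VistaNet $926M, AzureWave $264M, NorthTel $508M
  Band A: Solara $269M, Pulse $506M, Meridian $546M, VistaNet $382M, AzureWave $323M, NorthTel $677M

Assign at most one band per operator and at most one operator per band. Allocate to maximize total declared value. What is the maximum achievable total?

Treat this as an assignment problem: match each operator to one band.
Optimal: Solara→Band B ($673M), Pulse→Band D ($854M), Meridian→Band E ($700M), VistaNet→Band G ($926M), AzureWave→Band F ($902M), NorthTel→Band A ($677M) — total 673+854+700+926+902+677 = $4732M.
Column-greedy (each band in turn goes to its best remaining operator) gives $4114M, worse by 618.
Every other assignment is strictly worse.

Maximum total: $4732M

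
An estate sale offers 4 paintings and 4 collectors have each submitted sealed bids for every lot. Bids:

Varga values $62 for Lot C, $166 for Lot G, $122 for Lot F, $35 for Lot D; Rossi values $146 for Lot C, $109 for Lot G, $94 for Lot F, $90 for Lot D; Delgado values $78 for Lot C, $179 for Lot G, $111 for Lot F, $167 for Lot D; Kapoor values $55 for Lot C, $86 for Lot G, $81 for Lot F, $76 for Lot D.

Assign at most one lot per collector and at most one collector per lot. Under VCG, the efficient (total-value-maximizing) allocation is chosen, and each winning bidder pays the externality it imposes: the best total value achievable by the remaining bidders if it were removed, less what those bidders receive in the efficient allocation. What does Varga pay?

Varga pays $12.

Efficient allocation: Varga→Lot G ($166), Rossi→Lot C ($146), Delgado→Lot D ($167), Kapoor→Lot F ($81); total welfare W = $560.
Varga receives Lot G at value $166, so the others get W − 166 = $394.
Without Varga: best allocation of the remaining 3 bidders over all 4 lots is Rossi→Lot C ($146), Delgado→Lot G ($179), Kapoor→Lot F ($81), total $406.
VCG payment = (others' best without Varga) − (others' welfare with Varga) = 406 − 394 = $12.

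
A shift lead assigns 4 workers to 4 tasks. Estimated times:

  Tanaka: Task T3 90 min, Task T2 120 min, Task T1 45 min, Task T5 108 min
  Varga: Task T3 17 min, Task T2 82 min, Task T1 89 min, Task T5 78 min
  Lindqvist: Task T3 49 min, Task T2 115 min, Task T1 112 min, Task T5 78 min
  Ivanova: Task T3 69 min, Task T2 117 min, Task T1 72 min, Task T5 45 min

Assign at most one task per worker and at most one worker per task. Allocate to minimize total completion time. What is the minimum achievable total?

Optimal: Tanaka→Task T1 (45 min), Varga→Task T2 (82 min), Lindqvist→Task T3 (49 min), Ivanova→Task T5 (45 min) — total 45+82+49+45 = 221 min.
Column-greedy (each task in turn goes to its cheapest remaining worker) gives 222 min, worse by 1.
Checked against all permutations: 221 min is optimal.

Min total: 221 min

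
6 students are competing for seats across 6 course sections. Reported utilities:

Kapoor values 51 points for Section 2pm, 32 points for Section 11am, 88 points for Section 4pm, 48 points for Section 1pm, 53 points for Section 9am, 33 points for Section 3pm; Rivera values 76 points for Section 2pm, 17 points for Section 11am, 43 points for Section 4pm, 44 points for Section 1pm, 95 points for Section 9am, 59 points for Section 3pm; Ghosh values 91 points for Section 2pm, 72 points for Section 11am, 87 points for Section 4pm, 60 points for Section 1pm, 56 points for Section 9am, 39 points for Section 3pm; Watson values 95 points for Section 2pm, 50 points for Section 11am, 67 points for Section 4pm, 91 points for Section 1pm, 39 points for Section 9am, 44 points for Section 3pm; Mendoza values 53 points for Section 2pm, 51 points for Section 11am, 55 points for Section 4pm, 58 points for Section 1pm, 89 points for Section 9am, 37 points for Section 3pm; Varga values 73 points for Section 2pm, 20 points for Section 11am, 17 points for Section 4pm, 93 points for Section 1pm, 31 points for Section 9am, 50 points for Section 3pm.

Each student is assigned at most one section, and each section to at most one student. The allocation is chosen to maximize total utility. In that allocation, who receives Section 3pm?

Optimal: Kapoor→Section 4pm (88 points), Rivera→Section 3pm (59 points), Ghosh→Section 11am (72 points), Watson→Section 2pm (95 points), Mendoza→Section 9am (89 points), Varga→Section 1pm (93 points) — total 88+59+72+95+89+93 = 496 points.
Next-best assignment: Kapoor→Section 4pm, Rivera→Section 9am, Ghosh→Section 11am, Watson→Section 2pm, Mendoza→Section 3pm, Varga→Section 1pm = 480 points.
Every other assignment is strictly worse.
Rivera's own top section is Section 9am (95 points), but forcing Rivera→Section 9am and reassigning the rest optimally gives only 480 points — worse by 16.

Rivera receives Section 3pm.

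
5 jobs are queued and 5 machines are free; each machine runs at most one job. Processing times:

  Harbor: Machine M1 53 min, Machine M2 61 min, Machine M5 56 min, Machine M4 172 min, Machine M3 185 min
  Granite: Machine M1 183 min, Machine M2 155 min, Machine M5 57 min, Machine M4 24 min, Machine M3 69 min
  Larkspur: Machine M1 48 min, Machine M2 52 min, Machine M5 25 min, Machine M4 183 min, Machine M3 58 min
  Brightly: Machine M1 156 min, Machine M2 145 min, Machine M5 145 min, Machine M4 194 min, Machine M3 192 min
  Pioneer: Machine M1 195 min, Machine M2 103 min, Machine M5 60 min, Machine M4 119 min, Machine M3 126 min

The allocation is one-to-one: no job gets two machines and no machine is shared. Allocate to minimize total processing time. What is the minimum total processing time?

Min total: 340 min

Optimal: Harbor→Machine M1 (53 min), Granite→Machine M4 (24 min), Larkspur→Machine M3 (58 min), Brightly→Machine M2 (145 min), Pioneer→Machine M5 (60 min) — total 53+24+58+145+60 = 340 min.
Row-greedy (each job in turn takes its cheapest remaining machine) gives 373 min, worse by 33.
Next-best assignment: Harbor→Machine M2, Granite→Machine M4, Larkspur→Machine M3, Brightly→Machine M1, Pioneer→Machine M5 = 359 min.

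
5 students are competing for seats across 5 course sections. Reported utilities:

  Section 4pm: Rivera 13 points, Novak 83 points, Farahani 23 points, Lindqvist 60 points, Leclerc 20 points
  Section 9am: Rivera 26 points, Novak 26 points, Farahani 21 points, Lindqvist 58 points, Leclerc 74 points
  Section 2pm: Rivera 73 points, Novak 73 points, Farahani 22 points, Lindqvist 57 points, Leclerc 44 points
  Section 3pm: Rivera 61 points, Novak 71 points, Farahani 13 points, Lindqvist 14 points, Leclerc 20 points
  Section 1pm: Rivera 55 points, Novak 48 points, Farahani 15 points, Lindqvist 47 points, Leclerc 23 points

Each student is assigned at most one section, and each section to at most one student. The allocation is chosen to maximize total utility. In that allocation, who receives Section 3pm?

Novak receives Section 3pm.

This is the linear assignment problem.
Optimal: Rivera→Section 2pm (73 points), Novak→Section 3pm (71 points), Farahani→Section 1pm (15 points), Lindqvist→Section 4pm (60 points), Leclerc→Section 9am (74 points) — total 73+71+15+60+74 = 293 points.
Next-best assignment: Rivera→Section 2pm, Novak→Section 4pm, Farahani→Section 3pm, Lindqvist→Section 1pm, Leclerc→Section 9am = 290 points.
Every other assignment is strictly worse.
Novak's own top section is Section 4pm (83 points), but forcing Novak→Section 4pm and reassigning the rest optimally gives only 290 points — worse by 3.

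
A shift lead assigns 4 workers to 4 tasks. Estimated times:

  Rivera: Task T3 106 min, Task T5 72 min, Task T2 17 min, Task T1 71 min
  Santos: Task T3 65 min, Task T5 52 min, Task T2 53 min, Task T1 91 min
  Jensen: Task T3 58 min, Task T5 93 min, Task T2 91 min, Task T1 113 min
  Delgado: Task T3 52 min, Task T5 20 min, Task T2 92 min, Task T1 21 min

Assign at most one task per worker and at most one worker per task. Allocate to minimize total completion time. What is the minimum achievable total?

This is the linear assignment problem.
Optimal: Rivera→Task T2 (17 min), Santos→Task T5 (52 min), Jensen→Task T3 (58 min), Delgado→Task T1 (21 min) — total 17+52+58+21 = 148 min.
Min-entry greedy (repeatedly take the single cheapest remaining cell) gives 186 min, worse by 38.
No other one-to-one assignment undercuts 148 min.

Minimum total: 148 min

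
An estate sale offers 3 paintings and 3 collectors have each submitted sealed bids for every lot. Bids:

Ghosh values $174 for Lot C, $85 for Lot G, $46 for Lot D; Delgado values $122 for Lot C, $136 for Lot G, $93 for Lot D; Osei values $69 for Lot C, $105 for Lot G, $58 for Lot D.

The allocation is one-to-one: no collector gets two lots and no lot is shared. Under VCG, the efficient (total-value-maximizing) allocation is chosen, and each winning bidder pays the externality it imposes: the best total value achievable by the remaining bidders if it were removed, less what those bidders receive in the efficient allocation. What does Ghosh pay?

Ghosh pays $29.

Efficient allocation: Ghosh→Lot C ($174), Delgado→Lot D ($93), Osei→Lot G ($105); total welfare W = $372.
Ghosh receives Lot C at value $174, so the others get W − 174 = $198.
Without Ghosh: best allocation of the remaining 2 bidders over all 3 lots is Delgado→Lot C ($122), Osei→Lot G ($105), total $227.
VCG payment = (others' best without Ghosh) − (others' welfare with Ghosh) = 227 − 198 = $29.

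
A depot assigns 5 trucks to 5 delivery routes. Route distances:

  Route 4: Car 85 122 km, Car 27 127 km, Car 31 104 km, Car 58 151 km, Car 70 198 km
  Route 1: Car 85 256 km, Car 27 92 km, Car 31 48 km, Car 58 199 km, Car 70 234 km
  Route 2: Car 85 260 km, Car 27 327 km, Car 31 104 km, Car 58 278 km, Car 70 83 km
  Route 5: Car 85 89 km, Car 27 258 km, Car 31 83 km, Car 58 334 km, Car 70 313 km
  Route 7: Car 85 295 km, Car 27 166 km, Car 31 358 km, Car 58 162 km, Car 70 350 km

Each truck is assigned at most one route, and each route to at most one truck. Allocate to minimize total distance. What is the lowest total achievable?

Optimal: Car 85→Route 5 (89 km), Car 27→Route 4 (127 km), Car 31→Route 1 (48 km), Car 58→Route 7 (162 km), Car 70→Route 2 (83 km) — total 89+127+48+162+83 = 509 km.
Row-greedy (each truck in turn takes its cheapest remaining route) gives 530 km, worse by 21.
Every other assignment is strictly worse.

Min total: 509 km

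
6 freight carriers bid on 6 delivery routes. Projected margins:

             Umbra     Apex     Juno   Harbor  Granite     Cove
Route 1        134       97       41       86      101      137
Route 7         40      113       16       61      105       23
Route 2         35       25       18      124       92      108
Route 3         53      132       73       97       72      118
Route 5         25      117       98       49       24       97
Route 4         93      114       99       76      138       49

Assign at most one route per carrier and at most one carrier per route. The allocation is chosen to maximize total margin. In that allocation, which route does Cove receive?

Treat this as an assignment problem: match each carrier to one route.
Optimal: Umbra→Route 1 ($134k), Apex→Route 7 ($113k), Juno→Route 5 ($98k), Harbor→Route 2 ($124k), Granite→Route 4 ($138k), Cove→Route 3 ($118k) — total 134+113+98+124+138+118 = $725k.
Row-greedy (each carrier in turn takes its best remaining route) gives $691k, worse by 34.
Next-best assignment: Umbra→Route 1, Apex→Route 5, Juno→Route 4, Harbor→Route 2, Granite→Route 7, Cove→Route 3 = $697k.
Cove's own top route is Route 1 ($137k), but forcing Cove→Route 1 and reassigning the rest optimally gives only $689k — worse by 36.

Cove receives Route 3.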